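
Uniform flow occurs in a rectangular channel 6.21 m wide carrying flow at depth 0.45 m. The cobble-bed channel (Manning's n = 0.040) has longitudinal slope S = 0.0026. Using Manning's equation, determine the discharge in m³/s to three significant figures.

1.91 m³/s

A = b·y = 6.21 × 0.45 = 2.795 m²
P = b + 2y = 6.21 + 2×0.45 = 7.110 m
R = A/P = 2.795/7.110 = 0.3930 m
Q = (1/n)·A·R^(2/3)·S^(1/2) = (1/0.040) × 2.795 × 0.3930^(2/3) × 0.0026^(1/2) = 1.911 m³/s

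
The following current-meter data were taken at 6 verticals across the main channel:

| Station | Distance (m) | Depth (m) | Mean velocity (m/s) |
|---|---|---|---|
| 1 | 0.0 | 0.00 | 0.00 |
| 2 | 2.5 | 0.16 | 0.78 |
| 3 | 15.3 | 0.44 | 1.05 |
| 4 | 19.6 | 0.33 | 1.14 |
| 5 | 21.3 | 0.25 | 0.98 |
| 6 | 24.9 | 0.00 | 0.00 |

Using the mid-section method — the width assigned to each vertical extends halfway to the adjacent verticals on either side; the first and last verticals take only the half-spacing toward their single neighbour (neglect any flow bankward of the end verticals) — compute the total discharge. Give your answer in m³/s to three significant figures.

6.68 m³/s

w_2 = (15.3 − 0.0)/2 = 7.65 m; q_2 = 0.78 × 0.16 × 7.65 = 0.9547 m³/s
w_3 = (19.6 − 2.5)/2 = 8.55 m; q_3 = 1.05 × 0.44 × 8.55 = 3.950 m³/s
w_4 = (21.3 − 15.3)/2 = 3 m; q_4 = 1.14 × 0.33 × 3 = 1.129 m³/s
w_5 = (24.9 − 19.6)/2 = 2.65 m; q_5 = 0.98 × 0.25 × 2.65 = 0.6493 m³/s
Stations 1, 6 contribute zero (depth or velocity is 0).
Q = Σ qᵢ = 6.683 m³/s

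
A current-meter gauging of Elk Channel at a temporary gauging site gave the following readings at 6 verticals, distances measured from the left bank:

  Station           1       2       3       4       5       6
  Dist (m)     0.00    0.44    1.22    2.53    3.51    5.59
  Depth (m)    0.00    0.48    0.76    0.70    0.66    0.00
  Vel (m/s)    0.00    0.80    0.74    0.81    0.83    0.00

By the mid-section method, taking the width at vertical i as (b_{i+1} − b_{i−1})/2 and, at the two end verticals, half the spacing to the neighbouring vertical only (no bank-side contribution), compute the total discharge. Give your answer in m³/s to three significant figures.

2.31 m³/s

w_2 = (1.22 − 0.00)/2 = 0.61 m; q_2 = 0.80 × 0.48 × 0.61 = 0.2342 m³/s
w_3 = (2.53 − 0.44)/2 = 1.045 m; q_3 = 0.74 × 0.76 × 1.045 = 0.5877 m³/s
w_4 = (3.51 − 1.22)/2 = 1.145 m; q_4 = 0.81 × 0.70 × 1.145 = 0.6492 m³/s
w_5 = (5.59 − 2.53)/2 = 1.53 m; q_5 = 0.83 × 0.66 × 1.53 = 0.8381 m³/s
Stations 1, 6 contribute zero (depth or velocity is 0).
Q = Σ qᵢ = 2.309 m³/s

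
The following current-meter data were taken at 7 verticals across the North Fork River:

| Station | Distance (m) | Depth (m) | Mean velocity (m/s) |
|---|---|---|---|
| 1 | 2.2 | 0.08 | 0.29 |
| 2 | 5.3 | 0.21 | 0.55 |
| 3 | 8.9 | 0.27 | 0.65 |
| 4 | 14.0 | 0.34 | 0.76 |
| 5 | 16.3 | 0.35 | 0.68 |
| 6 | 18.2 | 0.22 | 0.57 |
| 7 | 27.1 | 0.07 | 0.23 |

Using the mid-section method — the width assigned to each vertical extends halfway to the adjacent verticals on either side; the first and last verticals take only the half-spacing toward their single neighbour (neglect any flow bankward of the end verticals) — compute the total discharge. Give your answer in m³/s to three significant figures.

3.39 m³/s

w_1 = (5.3 − 2.2)/2 = 1.55 m; q_1 = 0.29 × 0.08 × 1.55 = 0.03596 m³/s
w_2 = (8.9 − 2.2)/2 = 3.35 m; q_2 = 0.55 × 0.21 × 3.35 = 0.3869 m³/s
w_3 = (14.0 − 5.3)/2 = 4.35 m; q_3 = 0.65 × 0.27 × 4.35 = 0.7634 m³/s
w_4 = (16.3 − 8.9)/2 = 3.7 m; q_4 = 0.76 × 0.34 × 3.7 = 0.9561 m³/s
w_5 = (18.2 − 14.0)/2 = 2.1 m; q_5 = 0.68 × 0.35 × 2.1 = 0.4998 m³/s
w_6 = (27.1 − 16.3)/2 = 5.4 m; q_6 = 0.57 × 0.22 × 5.4 = 0.6772 m³/s
w_7 = (27.1 − 18.2)/2 = 4.45 m; q_7 = 0.23 × 0.07 × 4.45 = 0.07165 m³/s
Q = Σ qᵢ = 3.391 m³/s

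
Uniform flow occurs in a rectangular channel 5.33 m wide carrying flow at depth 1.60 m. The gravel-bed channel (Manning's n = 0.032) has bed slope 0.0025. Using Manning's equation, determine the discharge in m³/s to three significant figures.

A = b·y = 5.33 × 1.60 = 8.528 m²
P = b + 2y = 5.33 + 2×1.60 = 8.530 m
R = A/P = 8.528/8.530 = 0.9998 m
Q = (1/n)·A·R^(2/3)·S^(1/2) = (1/0.032) × 8.528 × 0.9998^(2/3) × 0.0025^(1/2) = 13.32 m³/s

13.3 m³/s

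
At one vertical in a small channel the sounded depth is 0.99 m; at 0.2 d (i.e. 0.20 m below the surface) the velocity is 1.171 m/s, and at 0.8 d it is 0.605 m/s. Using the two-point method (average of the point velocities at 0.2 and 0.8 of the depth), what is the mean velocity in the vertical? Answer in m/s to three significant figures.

v̄ = (1.171 + 0.605) / 2 = 0.8880 m/s

0.888 m/s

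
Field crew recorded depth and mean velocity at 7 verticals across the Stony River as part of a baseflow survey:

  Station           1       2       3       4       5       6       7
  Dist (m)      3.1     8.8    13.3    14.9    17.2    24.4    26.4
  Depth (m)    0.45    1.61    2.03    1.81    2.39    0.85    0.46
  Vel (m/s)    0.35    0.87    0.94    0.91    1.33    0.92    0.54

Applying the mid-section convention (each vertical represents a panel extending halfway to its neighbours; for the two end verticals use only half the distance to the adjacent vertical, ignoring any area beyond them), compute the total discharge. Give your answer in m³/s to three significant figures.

w_1 = (8.8 − 3.1)/2 = 2.85 m; q_1 = 0.35 × 0.45 × 2.85 = 0.4489 m³/s
w_2 = (13.3 − 3.1)/2 = 5.1 m; q_2 = 0.87 × 1.61 × 5.1 = 7.144 m³/s
w_3 = (14.9 − 8.8)/2 = 3.05 m; q_3 = 0.94 × 2.03 × 3.05 = 5.820 m³/s
w_4 = (17.2 − 13.3)/2 = 1.95 m; q_4 = 0.91 × 1.81 × 1.95 = 3.212 m³/s
w_5 = (24.4 − 14.9)/2 = 4.75 m; q_5 = 1.33 × 2.39 × 4.75 = 15.10 m³/s
w_6 = (26.4 − 17.2)/2 = 4.6 m; q_6 = 0.92 × 0.85 × 4.6 = 3.597 m³/s
w_7 = (26.4 − 24.4)/2 = 1 m; q_7 = 0.54 × 0.46 × 1 = 0.2484 m³/s
Q = Σ qᵢ = 35.57 m³/s

35.6 m³/s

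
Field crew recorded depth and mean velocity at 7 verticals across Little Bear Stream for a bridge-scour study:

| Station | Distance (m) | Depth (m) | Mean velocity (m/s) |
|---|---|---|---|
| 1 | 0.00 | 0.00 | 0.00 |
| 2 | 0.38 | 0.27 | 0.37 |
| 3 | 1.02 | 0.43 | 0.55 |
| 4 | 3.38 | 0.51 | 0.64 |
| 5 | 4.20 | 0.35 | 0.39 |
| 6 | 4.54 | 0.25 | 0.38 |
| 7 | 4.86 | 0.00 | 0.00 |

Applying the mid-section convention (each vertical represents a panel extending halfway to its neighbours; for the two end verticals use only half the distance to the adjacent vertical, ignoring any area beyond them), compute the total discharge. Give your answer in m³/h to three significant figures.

3730 m³/h

w_2 = (1.02 − 0.00)/2 = 0.51 m; q_2 = 0.37 × 0.27 × 0.51 = 0.05095 m³/s
w_3 = (3.38 − 0.38)/2 = 1.5 m; q_3 = 0.55 × 0.43 × 1.5 = 0.3548 m³/s
w_4 = (4.20 − 1.02)/2 = 1.59 m; q_4 = 0.64 × 0.51 × 1.59 = 0.5190 m³/s
w_5 = (4.54 − 3.38)/2 = 0.58 m; q_5 = 0.39 × 0.35 × 0.58 = 0.07917 m³/s
w_6 = (4.86 − 4.20)/2 = 0.33 m; q_6 = 0.38 × 0.25 × 0.33 = 0.03135 m³/s
Stations 1, 7 contribute zero (depth or velocity is 0).
Q = Σ qᵢ = 1.035 m³/s
= 1.035 × 3600 = 3727 m³/h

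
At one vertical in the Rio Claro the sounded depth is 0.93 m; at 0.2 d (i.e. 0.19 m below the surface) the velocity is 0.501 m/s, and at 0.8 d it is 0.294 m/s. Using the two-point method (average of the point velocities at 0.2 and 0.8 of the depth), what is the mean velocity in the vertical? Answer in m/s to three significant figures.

0.398 m/s

v̄ = (0.501 + 0.294) / 2 = 0.3975 m/s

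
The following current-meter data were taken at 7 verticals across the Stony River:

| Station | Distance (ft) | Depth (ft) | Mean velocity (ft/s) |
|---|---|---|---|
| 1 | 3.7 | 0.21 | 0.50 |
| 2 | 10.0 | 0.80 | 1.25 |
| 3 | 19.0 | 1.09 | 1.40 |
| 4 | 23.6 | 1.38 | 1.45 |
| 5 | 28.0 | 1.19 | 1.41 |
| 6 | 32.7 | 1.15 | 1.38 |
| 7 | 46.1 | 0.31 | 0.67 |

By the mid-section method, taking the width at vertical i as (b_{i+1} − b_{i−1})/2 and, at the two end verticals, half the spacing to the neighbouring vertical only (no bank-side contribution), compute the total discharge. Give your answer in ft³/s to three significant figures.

50.8 ft³/s

w_1 = (10.0 − 3.7)/2 = 3.15 ft; q_1 = 0.50 × 0.21 × 3.15 = 0.3308 ft³/s
w_2 = (19.0 − 3.7)/2 = 7.65 ft; q_2 = 1.25 × 0.80 × 7.65 = 7.650 ft³/s
w_3 = (23.6 − 10.0)/2 = 6.8 ft; q_3 = 1.40 × 1.09 × 6.8 = 10.38 ft³/s
w_4 = (28.0 − 19.0)/2 = 4.5 ft; q_4 = 1.45 × 1.38 × 4.5 = 9.005 ft³/s
w_5 = (32.7 − 23.6)/2 = 4.55 ft; q_5 = 1.41 × 1.19 × 4.55 = 7.634 ft³/s
w_6 = (46.1 − 28.0)/2 = 9.05 ft; q_6 = 1.38 × 1.15 × 9.05 = 14.36 ft³/s
w_7 = (46.1 − 32.7)/2 = 6.7 ft; q_7 = 0.67 × 0.31 × 6.7 = 1.392 ft³/s
Q = Σ qᵢ = 50.75 ft³/s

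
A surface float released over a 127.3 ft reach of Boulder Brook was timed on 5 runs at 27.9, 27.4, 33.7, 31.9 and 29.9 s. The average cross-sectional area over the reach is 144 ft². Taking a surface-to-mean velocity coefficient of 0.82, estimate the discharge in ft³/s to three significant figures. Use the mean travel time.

t̄ = (27.9 + 27.4 + 33.7 + 31.9 + 29.9) / 5 = 30.16 s
v_surface = L / t̄ = 127.3 / 30.16 = 4.221 ft/s
v_mean = 0.82 × 4.221 = 3.461 ft/s
Q = A × v_mean = 144 × 3.461 = 498.4 ft³/s

498 ft³/s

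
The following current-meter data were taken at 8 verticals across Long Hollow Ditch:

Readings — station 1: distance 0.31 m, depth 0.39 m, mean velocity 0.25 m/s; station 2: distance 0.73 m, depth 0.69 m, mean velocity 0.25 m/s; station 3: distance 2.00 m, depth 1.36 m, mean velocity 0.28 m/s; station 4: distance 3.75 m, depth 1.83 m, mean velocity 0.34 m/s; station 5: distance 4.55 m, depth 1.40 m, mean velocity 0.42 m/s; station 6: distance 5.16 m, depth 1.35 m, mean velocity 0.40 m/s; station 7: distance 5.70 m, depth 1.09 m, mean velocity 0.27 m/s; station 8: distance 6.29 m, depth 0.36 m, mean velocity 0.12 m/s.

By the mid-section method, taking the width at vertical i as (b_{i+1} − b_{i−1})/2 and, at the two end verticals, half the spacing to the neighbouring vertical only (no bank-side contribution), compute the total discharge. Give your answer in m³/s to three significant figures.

w_1 = (0.73 − 0.31)/2 = 0.21 m; q_1 = 0.25 × 0.39 × 0.21 = 0.02048 m³/s
w_2 = (2.00 − 0.31)/2 = 0.845 m; q_2 = 0.25 × 0.69 × 0.845 = 0.1458 m³/s
w_3 = (3.75 − 0.73)/2 = 1.51 m; q_3 = 0.28 × 1.36 × 1.51 = 0.5750 m³/s
w_4 = (4.55 − 2.00)/2 = 1.275 m; q_4 = 0.34 × 1.83 × 1.275 = 0.7933 m³/s
w_5 = (5.16 − 3.75)/2 = 0.705 m; q_5 = 0.42 × 1.40 × 0.705 = 0.4145 m³/s
w_6 = (5.70 − 4.55)/2 = 0.575 m; q_6 = 0.40 × 1.35 × 0.575 = 0.3105 m³/s
w_7 = (6.29 − 5.16)/2 = 0.565 m; q_7 = 0.27 × 1.09 × 0.565 = 0.1663 m³/s
w_8 = (6.29 − 5.70)/2 = 0.295 m; q_8 = 0.12 × 0.36 × 0.295 = 0.01274 m³/s
Q = Σ qᵢ = 2.439 m³/s

2.44 m³/s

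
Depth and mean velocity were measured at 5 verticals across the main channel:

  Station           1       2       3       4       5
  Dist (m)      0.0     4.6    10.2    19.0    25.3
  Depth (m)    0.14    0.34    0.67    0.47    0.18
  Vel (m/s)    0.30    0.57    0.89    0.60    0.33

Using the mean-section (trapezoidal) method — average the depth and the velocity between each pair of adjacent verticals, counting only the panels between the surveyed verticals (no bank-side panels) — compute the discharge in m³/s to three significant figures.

Panel 1-2: Δb = 4.6 m, d̄ = (0.14+0.34)/2 = 0.24, v̄ = (0.30+0.57)/2 = 0.435 → q = 4.6×0.24×0.435 = 0.4802 m³/s
Panel 2-3: Δb = 5.6 m, d̄ = (0.34+0.67)/2 = 0.505, v̄ = (0.57+0.89)/2 = 0.73 → q = 5.6×0.505×0.73 = 2.064 m³/s
Panel 3-4: Δb = 8.8 m, d̄ = (0.67+0.47)/2 = 0.57, v̄ = (0.89+0.60)/2 = 0.745 → q = 8.8×0.57×0.745 = 3.737 m³/s
Panel 4-5: Δb = 6.3 m, d̄ = (0.47+0.18)/2 = 0.325, v̄ = (0.60+0.33)/2 = 0.465 → q = 6.3×0.325×0.465 = 0.9521 m³/s
Q = Σ q = 7.234 m³/s

7.23 m³/s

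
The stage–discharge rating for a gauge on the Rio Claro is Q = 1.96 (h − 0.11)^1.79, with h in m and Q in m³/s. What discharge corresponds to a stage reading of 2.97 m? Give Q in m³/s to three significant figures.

12.9 m³/s

Q = 1.96 × (2.97 − 0.11)^1.79 = 1.96 × 2.86^1.79 = 12.86 m³/s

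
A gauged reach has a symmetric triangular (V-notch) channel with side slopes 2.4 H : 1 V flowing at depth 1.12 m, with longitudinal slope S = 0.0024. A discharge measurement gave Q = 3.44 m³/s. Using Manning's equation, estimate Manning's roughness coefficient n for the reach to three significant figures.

0.0276

A = z·y² = 2.4×1.12² = 3.011 m²
P = 2y√(1+z²) = 2×1.12×√(1+2.4²) = 5.824 m
R = A/P = 3.011/5.824 = 0.5169 m
n = (1/Q)·A·R^(2/3)·S^(1/2) = (1/3.44) × 3.011 × 0.6441 × 0.04899 = 0.02762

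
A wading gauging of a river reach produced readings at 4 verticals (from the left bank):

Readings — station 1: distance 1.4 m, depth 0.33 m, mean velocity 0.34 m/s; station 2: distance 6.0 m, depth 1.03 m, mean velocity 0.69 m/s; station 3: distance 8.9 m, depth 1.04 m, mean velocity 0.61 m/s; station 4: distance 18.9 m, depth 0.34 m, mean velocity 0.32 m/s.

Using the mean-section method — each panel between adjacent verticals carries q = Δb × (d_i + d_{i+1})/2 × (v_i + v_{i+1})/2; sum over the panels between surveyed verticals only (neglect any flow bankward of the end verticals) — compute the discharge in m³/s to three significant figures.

6.77 m³/s

Panel 1-2: Δb = 4.6 m, d̄ = (0.33+1.03)/2 = 0.68, v̄ = (0.34+0.69)/2 = 0.515 → q = 4.6×0.68×0.515 = 1.611 m³/s
Panel 2-3: Δb = 2.9 m, d̄ = (1.03+1.04)/2 = 1.035, v̄ = (0.69+0.61)/2 = 0.65 → q = 2.9×1.035×0.65 = 1.951 m³/s
Panel 3-4: Δb = 10 m, d̄ = (1.04+0.34)/2 = 0.69, v̄ = (0.61+0.32)/2 = 0.465 → q = 10×0.69×0.465 = 3.209 m³/s
Q = Σ q = 6.770 m³/s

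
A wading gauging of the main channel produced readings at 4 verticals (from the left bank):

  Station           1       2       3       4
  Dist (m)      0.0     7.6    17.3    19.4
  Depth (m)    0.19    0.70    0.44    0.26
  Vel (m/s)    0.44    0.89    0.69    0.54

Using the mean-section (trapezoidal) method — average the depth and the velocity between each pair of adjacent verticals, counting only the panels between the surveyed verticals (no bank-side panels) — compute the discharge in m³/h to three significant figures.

25400 m³/h

Panel 1-2: Δb = 7.6 m, d̄ = (0.19+0.70)/2 = 0.445, v̄ = (0.44+0.89)/2 = 0.665 → q = 7.6×0.445×0.665 = 2.249 m³/s
Panel 2-3: Δb = 9.7 m, d̄ = (0.70+0.44)/2 = 0.57, v̄ = (0.89+0.69)/2 = 0.79 → q = 9.7×0.57×0.79 = 4.368 m³/s
Panel 3-4: Δb = 2.1 m, d̄ = (0.44+0.26)/2 = 0.35, v̄ = (0.69+0.54)/2 = 0.615 → q = 2.1×0.35×0.615 = 0.4520 m³/s
Q = Σ q = 7.069 m³/s
= 7.069 × 3600 = 25450 m³/h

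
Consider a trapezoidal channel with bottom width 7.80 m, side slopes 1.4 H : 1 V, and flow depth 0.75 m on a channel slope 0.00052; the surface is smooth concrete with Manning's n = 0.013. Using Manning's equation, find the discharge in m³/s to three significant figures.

A = (b + z·y)·y = (7.80 + 1.4×0.75)×0.75 = 6.638 m²
P = b + 2y√(1+z²) = 7.80 + 2×0.75×√(1+1.4²) = 10.38 m
R = A/P = 6.638/10.38 = 0.6394 m
Q = (1/n)·A·R^(2/3)·S^(1/2) = (1/0.013) × 6.638 × 0.6394^(2/3) × 0.00052^(1/2) = 8.641 m³/s

8.64 m³/s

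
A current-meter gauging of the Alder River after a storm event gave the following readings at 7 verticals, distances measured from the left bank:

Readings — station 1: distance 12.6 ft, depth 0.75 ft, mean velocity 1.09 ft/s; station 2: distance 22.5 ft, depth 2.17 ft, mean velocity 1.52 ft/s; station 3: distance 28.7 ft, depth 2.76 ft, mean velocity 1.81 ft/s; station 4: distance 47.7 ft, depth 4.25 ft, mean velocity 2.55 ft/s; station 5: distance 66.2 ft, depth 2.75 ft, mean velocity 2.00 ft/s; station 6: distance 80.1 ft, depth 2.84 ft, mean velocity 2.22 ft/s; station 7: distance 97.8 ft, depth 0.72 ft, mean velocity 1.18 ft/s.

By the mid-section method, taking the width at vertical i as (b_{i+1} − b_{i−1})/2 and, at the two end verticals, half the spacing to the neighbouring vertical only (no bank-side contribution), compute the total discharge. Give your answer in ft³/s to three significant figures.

493 ft³/s

w_1 = (22.5 − 12.6)/2 = 4.95 ft; q_1 = 1.09 × 0.75 × 4.95 = 4.047 ft³/s
w_2 = (28.7 − 12.6)/2 = 8.05 ft; q_2 = 1.52 × 2.17 × 8.05 = 26.55 ft³/s
w_3 = (47.7 − 22.5)/2 = 12.6 ft; q_3 = 1.81 × 2.76 × 12.6 = 62.94 ft³/s
w_4 = (66.2 − 28.7)/2 = 18.75 ft; q_4 = 2.55 × 4.25 × 18.75 = 203.2 ft³/s
w_5 = (80.1 − 47.7)/2 = 16.2 ft; q_5 = 2.00 × 2.75 × 16.2 = 89.10 ft³/s
w_6 = (97.8 − 66.2)/2 = 15.8 ft; q_6 = 2.22 × 2.84 × 15.8 = 99.62 ft³/s
w_7 = (97.8 − 80.1)/2 = 8.85 ft; q_7 = 1.18 × 0.72 × 8.85 = 7.519 ft³/s
Q = Σ qᵢ = 493.0 ft³/s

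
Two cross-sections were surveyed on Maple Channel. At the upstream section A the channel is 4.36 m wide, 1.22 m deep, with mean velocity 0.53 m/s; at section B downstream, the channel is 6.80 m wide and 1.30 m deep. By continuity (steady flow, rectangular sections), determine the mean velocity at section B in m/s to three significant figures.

0.319 m/s

Q = A₁V₁ = (4.36×1.22) × 0.53 = 2.819 m³/s
A₂ = 6.80 × 1.30 = 8.840 m²
V₂ = Q/A₂ = 2.819/8.840 = 0.3189 m/s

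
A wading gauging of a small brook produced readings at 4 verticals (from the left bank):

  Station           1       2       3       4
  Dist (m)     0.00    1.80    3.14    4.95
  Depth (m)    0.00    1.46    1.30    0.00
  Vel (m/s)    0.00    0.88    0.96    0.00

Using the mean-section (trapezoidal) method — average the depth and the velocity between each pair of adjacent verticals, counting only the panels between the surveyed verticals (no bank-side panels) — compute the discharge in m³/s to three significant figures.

Panel 1-2: Δb = 1.8 m, d̄ = (0.00+1.46)/2 = 0.73, v̄ = (0.00+0.88)/2 = 0.44 → q = 1.8×0.73×0.44 = 0.5782 m³/s
Panel 2-3: Δb = 1.34 m, d̄ = (1.46+1.30)/2 = 1.38, v̄ = (0.88+0.96)/2 = 0.92 → q = 1.34×1.38×0.92 = 1.701 m³/s
Panel 3-4: Δb = 1.81 m, d̄ = (1.30+0.00)/2 = 0.65, v̄ = (0.96+0.00)/2 = 0.48 → q = 1.81×0.65×0.48 = 0.5647 m³/s
Q = Σ q = 2.844 m³/s

2.84 m³/s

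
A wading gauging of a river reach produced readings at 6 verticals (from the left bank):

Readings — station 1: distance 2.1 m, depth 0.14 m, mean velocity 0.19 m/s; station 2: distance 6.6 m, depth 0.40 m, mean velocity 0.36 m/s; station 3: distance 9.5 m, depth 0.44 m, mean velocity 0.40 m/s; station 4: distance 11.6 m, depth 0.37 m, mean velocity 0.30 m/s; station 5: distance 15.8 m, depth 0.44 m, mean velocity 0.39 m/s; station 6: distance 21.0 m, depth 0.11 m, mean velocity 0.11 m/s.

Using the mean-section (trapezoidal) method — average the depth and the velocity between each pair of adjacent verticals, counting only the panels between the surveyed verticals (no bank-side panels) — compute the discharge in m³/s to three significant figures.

Panel 1-2: Δb = 4.5 m, d̄ = (0.14+0.40)/2 = 0.27, v̄ = (0.19+0.36)/2 = 0.275 → q = 4.5×0.27×0.275 = 0.3341 m³/s
Panel 2-3: Δb = 2.9 m, d̄ = (0.40+0.44)/2 = 0.42, v̄ = (0.36+0.40)/2 = 0.38 → q = 2.9×0.42×0.38 = 0.4628 m³/s
Panel 3-4: Δb = 2.1 m, d̄ = (0.44+0.37)/2 = 0.405, v̄ = (0.40+0.30)/2 = 0.35 → q = 2.1×0.405×0.35 = 0.2977 m³/s
Panel 4-5: Δb = 4.2 m, d̄ = (0.37+0.44)/2 = 0.405, v̄ = (0.30+0.39)/2 = 0.345 → q = 4.2×0.405×0.345 = 0.5868 m³/s
Panel 5-6: Δb = 5.2 m, d̄ = (0.44+0.11)/2 = 0.275, v̄ = (0.39+0.11)/2 = 0.25 → q = 5.2×0.275×0.25 = 0.3575 m³/s
Q = Σ q = 2.039 m³/s

2.04 m³/s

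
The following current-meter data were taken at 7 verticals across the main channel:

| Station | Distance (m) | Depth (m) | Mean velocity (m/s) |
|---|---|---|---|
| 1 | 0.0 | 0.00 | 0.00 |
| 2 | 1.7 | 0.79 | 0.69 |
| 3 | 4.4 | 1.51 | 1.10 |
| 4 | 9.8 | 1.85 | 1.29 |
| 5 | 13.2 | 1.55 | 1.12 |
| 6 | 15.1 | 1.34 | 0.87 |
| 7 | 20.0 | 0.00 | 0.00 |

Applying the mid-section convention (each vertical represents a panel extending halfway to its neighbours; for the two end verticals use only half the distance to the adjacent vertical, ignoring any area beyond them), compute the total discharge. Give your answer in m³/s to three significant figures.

w_2 = (4.4 − 0.0)/2 = 2.2 m; q_2 = 0.69 × 0.79 × 2.2 = 1.199 m³/s
w_3 = (9.8 − 1.7)/2 = 4.05 m; q_3 = 1.10 × 1.51 × 4.05 = 6.727 m³/s
w_4 = (13.2 − 4.4)/2 = 4.4 m; q_4 = 1.29 × 1.85 × 4.4 = 10.50 m³/s
w_5 = (15.1 − 9.8)/2 = 2.65 m; q_5 = 1.12 × 1.55 × 2.65 = 4.600 m³/s
w_6 = (20.0 − 13.2)/2 = 3.4 m; q_6 = 0.87 × 1.34 × 3.4 = 3.964 m³/s
Stations 1, 7 contribute zero (depth or velocity is 0).
Q = Σ qᵢ = 26.99 m³/s

27.0 m³/s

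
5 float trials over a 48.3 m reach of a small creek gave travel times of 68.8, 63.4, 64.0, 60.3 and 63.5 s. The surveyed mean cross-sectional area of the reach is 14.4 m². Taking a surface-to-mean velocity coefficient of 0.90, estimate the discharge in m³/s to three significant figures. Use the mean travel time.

9.78 m³/s

t̄ = (68.8 + 63.4 + 64.0 + 60.3 + 63.5) / 5 = 64 s
v_surface = L / t̄ = 48.3 / 64 = 0.7547 m/s
v_mean = 0.90 × 0.7547 = 0.6792 m/s
Q = A × v_mean = 14.4 × 0.6792 = 9.781 m³/s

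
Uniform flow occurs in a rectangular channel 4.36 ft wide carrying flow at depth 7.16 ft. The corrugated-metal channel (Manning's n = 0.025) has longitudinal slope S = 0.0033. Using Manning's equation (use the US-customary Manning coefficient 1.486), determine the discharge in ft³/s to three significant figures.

A = b·y = 4.36 × 7.16 = 31.22 ft²
P = b + 2y = 4.36 + 2×7.16 = 18.68 ft
R = A/P = 31.22/18.68 = 1.671 ft
Q = (1.486/n)·A·R^(2/3)·S^(1/2) = (1.486/0.025) × 31.22 × 1.671^(2/3) × 0.0033^(1/2) = 150.1 ft³/s

150 ft³/s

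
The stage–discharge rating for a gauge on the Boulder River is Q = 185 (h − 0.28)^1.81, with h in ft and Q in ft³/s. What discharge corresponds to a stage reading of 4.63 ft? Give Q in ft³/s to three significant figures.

Q = 185 × (4.63 − 0.28)^1.81 = 185 × 4.35^1.81 = 2648 ft³/s

2650 ft³/s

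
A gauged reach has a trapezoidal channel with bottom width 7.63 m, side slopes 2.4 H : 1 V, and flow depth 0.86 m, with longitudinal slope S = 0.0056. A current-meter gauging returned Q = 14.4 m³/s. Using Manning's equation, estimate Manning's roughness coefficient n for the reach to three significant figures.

A = (b + z·y)·y = (7.63 + 2.4×0.86)×0.86 = 8.337 m²
P = b + 2y√(1+z²) = 7.63 + 2×0.86×√(1+2.4²) = 12.10 m
R = A/P = 8.337/12.10 = 0.6889 m
n = (1/Q)·A·R^(2/3)·S^(1/2) = (1/14.4) × 8.337 × 0.7800 × 0.07483 = 0.03379

0.0338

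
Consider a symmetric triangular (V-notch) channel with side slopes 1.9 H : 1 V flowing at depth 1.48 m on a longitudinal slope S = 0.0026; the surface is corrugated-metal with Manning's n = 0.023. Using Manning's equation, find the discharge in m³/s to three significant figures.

6.96 m³/s

A = z·y² = 1.9×1.48² = 4.162 m²
P = 2y√(1+z²) = 2×1.48×√(1+1.9²) = 6.355 m
R = A/P = 4.162/6.355 = 0.6548 m
Q = (1/n)·A·R^(2/3)·S^(1/2) = (1/0.023) × 4.162 × 0.6548^(2/3) × 0.0026^(1/2) = 6.958 m³/s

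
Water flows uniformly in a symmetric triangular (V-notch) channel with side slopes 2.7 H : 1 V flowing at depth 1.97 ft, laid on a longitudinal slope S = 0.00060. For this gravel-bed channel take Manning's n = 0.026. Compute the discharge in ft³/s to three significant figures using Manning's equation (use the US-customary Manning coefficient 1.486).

A = z·y² = 2.7×1.97² = 10.48 ft²
P = 2y√(1+z²) = 2×1.97×√(1+2.7²) = 11.34 ft
R = A/P = 10.48/11.34 = 0.9237 ft
Q = (1.486/n)·A·R^(2/3)·S^(1/2) = (1.486/0.026) × 10.48 × 0.9237^(2/3) × 0.00060^(1/2) = 13.91 ft³/s

13.9 ft³/s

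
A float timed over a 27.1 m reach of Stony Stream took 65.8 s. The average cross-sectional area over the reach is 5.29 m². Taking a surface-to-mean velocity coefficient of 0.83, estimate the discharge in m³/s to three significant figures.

v_surface = L / t̄ = 27.1 / 65.8 = 0.4119 m/s
v_mean = 0.83 × 0.4119 = 0.3418 m/s
Q = A × v_mean = 5.29 × 0.3418 = 1.808 m³/s

1.81 m³/s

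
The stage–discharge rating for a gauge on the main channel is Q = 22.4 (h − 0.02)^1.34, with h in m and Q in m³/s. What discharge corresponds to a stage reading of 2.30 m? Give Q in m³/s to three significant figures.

Q = 22.4 × (2.30 − 0.02)^1.34 = 22.4 × 2.28^1.34 = 67.59 m³/s

67.6 m³/s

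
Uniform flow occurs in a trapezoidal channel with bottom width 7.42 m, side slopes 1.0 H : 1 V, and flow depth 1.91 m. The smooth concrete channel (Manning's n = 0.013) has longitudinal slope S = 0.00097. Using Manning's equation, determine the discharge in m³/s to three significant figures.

A = (b + z·y)·y = (7.42 + 1.0×1.91)×1.91 = 17.82 m²
P = b + 2y√(1+z²) = 7.42 + 2×1.91×√(1+1.0²) = 12.82 m
R = A/P = 17.82/12.82 = 1.390 m
Q = (1/n)·A·R^(2/3)·S^(1/2) = (1/0.013) × 17.82 × 1.390^(2/3) × 0.00097^(1/2) = 53.17 m³/s

53.2 m³/s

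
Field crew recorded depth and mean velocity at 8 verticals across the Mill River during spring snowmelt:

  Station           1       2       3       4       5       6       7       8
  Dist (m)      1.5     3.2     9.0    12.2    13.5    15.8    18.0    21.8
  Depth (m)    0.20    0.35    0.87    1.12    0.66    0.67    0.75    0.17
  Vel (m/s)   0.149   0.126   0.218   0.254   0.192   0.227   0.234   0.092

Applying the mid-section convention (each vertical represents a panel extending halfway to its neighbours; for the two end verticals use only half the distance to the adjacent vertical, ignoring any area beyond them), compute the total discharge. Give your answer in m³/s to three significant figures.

2.81 m³/s

w_1 = (3.2 − 1.5)/2 = 0.85 m; q_1 = 0.149 × 0.20 × 0.85 = 0.02533 m³/s
w_2 = (9.0 − 1.5)/2 = 3.75 m; q_2 = 0.126 × 0.35 × 3.75 = 0.1654 m³/s
w_3 = (12.2 − 3.2)/2 = 4.5 m; q_3 = 0.218 × 0.87 × 4.5 = 0.8535 m³/s
w_4 = (13.5 − 9.0)/2 = 2.25 m; q_4 = 0.254 × 1.12 × 2.25 = 0.6401 m³/s
w_5 = (15.8 − 12.2)/2 = 1.8 m; q_5 = 0.192 × 0.66 × 1.8 = 0.2281 m³/s
w_6 = (18.0 − 13.5)/2 = 2.25 m; q_6 = 0.227 × 0.67 × 2.25 = 0.3422 m³/s
w_7 = (21.8 − 15.8)/2 = 3 m; q_7 = 0.234 × 0.75 × 3 = 0.5265 m³/s
w_8 = (21.8 − 18.0)/2 = 1.9 m; q_8 = 0.092 × 0.17 × 1.9 = 0.02972 m³/s
Q = Σ qᵢ = 2.811 m³/s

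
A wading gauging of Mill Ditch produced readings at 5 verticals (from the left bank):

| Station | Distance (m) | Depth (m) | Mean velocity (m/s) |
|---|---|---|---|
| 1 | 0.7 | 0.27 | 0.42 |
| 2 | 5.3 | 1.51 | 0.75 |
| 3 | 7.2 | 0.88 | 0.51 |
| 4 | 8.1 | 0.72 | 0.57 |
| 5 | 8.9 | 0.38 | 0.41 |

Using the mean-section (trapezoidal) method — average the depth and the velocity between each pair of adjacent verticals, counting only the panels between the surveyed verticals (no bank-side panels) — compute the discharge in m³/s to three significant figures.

Panel 1-2: Δb = 4.6 m, d̄ = (0.27+1.51)/2 = 0.89, v̄ = (0.42+0.75)/2 = 0.585 → q = 4.6×0.89×0.585 = 2.395 m³/s
Panel 2-3: Δb = 1.9 m, d̄ = (1.51+0.88)/2 = 1.195, v̄ = (0.75+0.51)/2 = 0.63 → q = 1.9×1.195×0.63 = 1.430 m³/s
Panel 3-4: Δb = 0.9 m, d̄ = (0.88+0.72)/2 = 0.8, v̄ = (0.51+0.57)/2 = 0.54 → q = 0.9×0.8×0.54 = 0.3888 m³/s
Panel 4-5: Δb = 0.8 m, d̄ = (0.72+0.38)/2 = 0.55, v̄ = (0.57+0.41)/2 = 0.49 → q = 0.8×0.55×0.49 = 0.2156 m³/s
Q = Σ q = 4.430 m³/s

4.43 m³/s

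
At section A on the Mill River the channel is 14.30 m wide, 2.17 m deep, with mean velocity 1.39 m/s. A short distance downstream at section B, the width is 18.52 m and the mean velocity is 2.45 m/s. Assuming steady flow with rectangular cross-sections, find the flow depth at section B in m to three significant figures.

0.951 m

Q = A₁V₁ = (14.30×2.17) × 1.39 = 43.13 m³/s
d₂ = Q/(b₂ V₂) = 43.13/(18.52×2.45) = 0.9506 m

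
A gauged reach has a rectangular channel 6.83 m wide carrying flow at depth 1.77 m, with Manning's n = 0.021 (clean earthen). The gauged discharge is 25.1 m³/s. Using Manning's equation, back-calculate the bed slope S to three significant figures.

0.00155

A = b·y = 6.83 × 1.77 = 12.09 m²
P = b + 2y = 6.83 + 2×1.77 = 10.37 m
R = A/P = 12.09/10.37 = 1.166 m
S = (Q·n / (1·A·R^(2/3)))² = (25.1×0.021 / (1×12.09×1.108))² = 0.001549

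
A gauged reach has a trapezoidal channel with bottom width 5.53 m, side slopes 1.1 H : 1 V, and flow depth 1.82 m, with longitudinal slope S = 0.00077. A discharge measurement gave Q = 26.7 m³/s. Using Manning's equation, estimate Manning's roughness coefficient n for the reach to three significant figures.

0.0166

A = (b + z·y)·y = (5.53 + 1.1×1.82)×1.82 = 13.71 m²
P = b + 2y√(1+z²) = 5.53 + 2×1.82×√(1+1.1²) = 10.94 m
R = A/P = 13.71/10.94 = 1.253 m
n = (1/Q)·A·R^(2/3)·S^(1/2) = (1/26.7) × 13.71 × 1.162 × 0.02775 = 0.01656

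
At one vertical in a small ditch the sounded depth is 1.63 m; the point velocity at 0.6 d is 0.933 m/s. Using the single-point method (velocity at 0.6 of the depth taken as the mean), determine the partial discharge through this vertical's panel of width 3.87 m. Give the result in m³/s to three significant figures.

v̄ = v₀.₆ = 0.933 m/s
q = v̄ × d × w = 0.9330 × 1.63 × 3.87 = 5.885 m³/s

5.89 m³/s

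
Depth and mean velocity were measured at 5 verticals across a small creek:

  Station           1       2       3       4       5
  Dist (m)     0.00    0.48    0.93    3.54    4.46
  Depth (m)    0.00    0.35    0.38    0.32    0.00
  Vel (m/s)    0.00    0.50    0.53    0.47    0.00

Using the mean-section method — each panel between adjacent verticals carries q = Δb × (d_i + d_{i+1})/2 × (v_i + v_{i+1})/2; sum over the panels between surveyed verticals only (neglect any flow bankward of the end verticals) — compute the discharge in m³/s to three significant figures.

Panel 1-2: Δb = 0.48 m, d̄ = (0.00+0.35)/2 = 0.175, v̄ = (0.00+0.50)/2 = 0.25 → q = 0.48×0.175×0.25 = 0.02100 m³/s
Panel 2-3: Δb = 0.45 m, d̄ = (0.35+0.38)/2 = 0.365, v̄ = (0.50+0.53)/2 = 0.515 → q = 0.45×0.365×0.515 = 0.08459 m³/s
Panel 3-4: Δb = 2.61 m, d̄ = (0.38+0.32)/2 = 0.35, v̄ = (0.53+0.47)/2 = 0.5 → q = 2.61×0.35×0.5 = 0.4568 m³/s
Panel 4-5: Δb = 0.92 m, d̄ = (0.32+0.00)/2 = 0.16, v̄ = (0.47+0.00)/2 = 0.235 → q = 0.92×0.16×0.235 = 0.03459 m³/s
Q = Σ q = 0.5969 m³/s

0.597 m³/s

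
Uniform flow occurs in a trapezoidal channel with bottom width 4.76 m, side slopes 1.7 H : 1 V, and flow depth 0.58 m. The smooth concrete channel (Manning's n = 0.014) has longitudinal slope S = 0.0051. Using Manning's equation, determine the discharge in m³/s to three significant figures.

10.3 m³/s

A = (b + z·y)·y = (4.76 + 1.7×0.58)×0.58 = 3.333 m²
P = b + 2y√(1+z²) = 4.76 + 2×0.58×√(1+1.7²) = 7.048 m
R = A/P = 3.333/7.048 = 0.4729 m
Q = (1/n)·A·R^(2/3)·S^(1/2) = (1/0.014) × 3.333 × 0.4729^(2/3) × 0.0051^(1/2) = 10.32 m³/s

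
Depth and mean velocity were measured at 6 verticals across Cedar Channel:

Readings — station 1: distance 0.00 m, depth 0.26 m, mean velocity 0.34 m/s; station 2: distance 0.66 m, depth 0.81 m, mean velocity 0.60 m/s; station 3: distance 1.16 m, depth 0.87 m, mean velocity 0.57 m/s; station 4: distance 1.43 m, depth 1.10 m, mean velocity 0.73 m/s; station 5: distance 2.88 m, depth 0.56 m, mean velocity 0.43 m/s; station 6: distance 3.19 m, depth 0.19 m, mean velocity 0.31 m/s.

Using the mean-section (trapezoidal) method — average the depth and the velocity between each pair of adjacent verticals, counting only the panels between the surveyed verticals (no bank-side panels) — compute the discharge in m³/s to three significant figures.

1.33 m³/s

Panel 1-2: Δb = 0.66 m, d̄ = (0.26+0.81)/2 = 0.535, v̄ = (0.34+0.60)/2 = 0.47 → q = 0.66×0.535×0.47 = 0.1660 m³/s
Panel 2-3: Δb = 0.5 m, d̄ = (0.81+0.87)/2 = 0.84, v̄ = (0.60+0.57)/2 = 0.585 → q = 0.5×0.84×0.585 = 0.2457 m³/s
Panel 3-4: Δb = 0.27 m, d̄ = (0.87+1.10)/2 = 0.985, v̄ = (0.57+0.73)/2 = 0.65 → q = 0.27×0.985×0.65 = 0.1729 m³/s
Panel 4-5: Δb = 1.45 m, d̄ = (1.10+0.56)/2 = 0.83, v̄ = (0.73+0.43)/2 = 0.58 → q = 1.45×0.83×0.58 = 0.6980 m³/s
Panel 5-6: Δb = 0.31 m, d̄ = (0.56+0.19)/2 = 0.375, v̄ = (0.43+0.31)/2 = 0.37 → q = 0.31×0.375×0.37 = 0.04301 m³/s
Q = Σ q = 1.326 m³/s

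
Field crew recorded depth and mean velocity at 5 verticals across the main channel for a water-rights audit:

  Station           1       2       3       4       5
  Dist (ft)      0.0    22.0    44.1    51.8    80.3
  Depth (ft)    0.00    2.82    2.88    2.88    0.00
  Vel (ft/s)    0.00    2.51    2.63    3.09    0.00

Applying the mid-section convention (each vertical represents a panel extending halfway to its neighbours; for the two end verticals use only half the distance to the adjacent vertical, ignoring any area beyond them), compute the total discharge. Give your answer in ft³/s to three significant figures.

w_2 = (44.1 − 0.0)/2 = 22.05 ft; q_2 = 2.51 × 2.82 × 22.05 = 156.1 ft³/s
w_3 = (51.8 − 22.0)/2 = 14.9 ft; q_3 = 2.63 × 2.88 × 14.9 = 112.9 ft³/s
w_4 = (80.3 − 44.1)/2 = 18.1 ft; q_4 = 3.09 × 2.88 × 18.1 = 161.1 ft³/s
Stations 1, 5 contribute zero (depth or velocity is 0).
Q = Σ qᵢ = 430.0 ft³/s

430 ft³/s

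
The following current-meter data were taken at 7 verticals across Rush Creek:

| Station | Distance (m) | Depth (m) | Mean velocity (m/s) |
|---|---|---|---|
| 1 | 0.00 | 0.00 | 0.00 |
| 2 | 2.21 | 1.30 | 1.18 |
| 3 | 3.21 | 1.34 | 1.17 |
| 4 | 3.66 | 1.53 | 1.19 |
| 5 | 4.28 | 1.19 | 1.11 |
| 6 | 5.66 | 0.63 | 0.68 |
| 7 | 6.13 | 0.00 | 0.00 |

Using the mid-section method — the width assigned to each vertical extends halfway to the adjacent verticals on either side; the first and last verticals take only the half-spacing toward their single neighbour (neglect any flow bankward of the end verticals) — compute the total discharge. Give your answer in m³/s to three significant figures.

6.29 m³/s

w_2 = (3.21 − 0.00)/2 = 1.605 m; q_2 = 1.18 × 1.30 × 1.605 = 2.462 m³/s
w_3 = (3.66 − 2.21)/2 = 0.725 m; q_3 = 1.17 × 1.34 × 0.725 = 1.137 m³/s
w_4 = (4.28 − 3.21)/2 = 0.535 m; q_4 = 1.19 × 1.53 × 0.535 = 0.9741 m³/s
w_5 = (5.66 − 3.66)/2 = 1 m; q_5 = 1.11 × 1.19 × 1 = 1.321 m³/s
w_6 = (6.13 − 4.28)/2 = 0.925 m; q_6 = 0.68 × 0.63 × 0.925 = 0.3963 m³/s
Stations 1, 7 contribute zero (depth or velocity is 0).
Q = Σ qᵢ = 6.290 m³/s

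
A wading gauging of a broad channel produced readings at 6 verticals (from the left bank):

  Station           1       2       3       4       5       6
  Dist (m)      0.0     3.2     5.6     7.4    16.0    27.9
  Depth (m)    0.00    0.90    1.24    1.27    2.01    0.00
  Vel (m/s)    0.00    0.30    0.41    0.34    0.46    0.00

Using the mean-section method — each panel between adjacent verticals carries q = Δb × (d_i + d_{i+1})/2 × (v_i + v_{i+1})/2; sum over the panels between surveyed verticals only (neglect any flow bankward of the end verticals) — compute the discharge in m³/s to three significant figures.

Panel 1-2: Δb = 3.2 m, d̄ = (0.00+0.90)/2 = 0.45, v̄ = (0.00+0.30)/2 = 0.15 → q = 3.2×0.45×0.15 = 0.2160 m³/s
Panel 2-3: Δb = 2.4 m, d̄ = (0.90+1.24)/2 = 1.07, v̄ = (0.30+0.41)/2 = 0.355 → q = 2.4×1.07×0.355 = 0.9116 m³/s
Panel 3-4: Δb = 1.8 m, d̄ = (1.24+1.27)/2 = 1.255, v̄ = (0.41+0.34)/2 = 0.375 → q = 1.8×1.255×0.375 = 0.8471 m³/s
Panel 4-5: Δb = 8.6 m, d̄ = (1.27+2.01)/2 = 1.64, v̄ = (0.34+0.46)/2 = 0.4 → q = 8.6×1.64×0.4 = 5.642 m³/s
Panel 5-6: Δb = 11.9 m, d̄ = (2.01+0.00)/2 = 1.005, v̄ = (0.46+0.00)/2 = 0.23 → q = 11.9×1.005×0.23 = 2.751 m³/s
Q = Σ q = 10.37 m³/s

10.4 m³/s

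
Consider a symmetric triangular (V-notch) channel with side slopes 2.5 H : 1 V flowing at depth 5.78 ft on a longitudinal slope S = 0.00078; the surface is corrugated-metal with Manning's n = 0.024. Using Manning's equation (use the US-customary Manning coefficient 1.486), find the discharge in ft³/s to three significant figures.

A = z·y² = 2.5×5.78² = 83.52 ft²
P = 2y√(1+z²) = 2×5.78×√(1+2.5²) = 31.13 ft
R = A/P = 83.52/31.13 = 2.683 ft
Q = (1.486/n)·A·R^(2/3)·S^(1/2) = (1.486/0.024) × 83.52 × 2.683^(2/3) × 0.00078^(1/2) = 278.9 ft³/s

279 ft³/s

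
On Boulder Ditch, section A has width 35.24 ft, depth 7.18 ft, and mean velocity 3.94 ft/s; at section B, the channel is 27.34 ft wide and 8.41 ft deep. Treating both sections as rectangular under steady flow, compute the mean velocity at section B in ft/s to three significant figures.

4.34 ft/s

Q = A₁V₁ = (35.24×7.18) × 3.94 = 996.9 ft³/s
A₂ = 27.34 × 8.41 = 229.9 ft²
V₂ = Q/A₂ = 996.9/229.9 = 4.336 ft/s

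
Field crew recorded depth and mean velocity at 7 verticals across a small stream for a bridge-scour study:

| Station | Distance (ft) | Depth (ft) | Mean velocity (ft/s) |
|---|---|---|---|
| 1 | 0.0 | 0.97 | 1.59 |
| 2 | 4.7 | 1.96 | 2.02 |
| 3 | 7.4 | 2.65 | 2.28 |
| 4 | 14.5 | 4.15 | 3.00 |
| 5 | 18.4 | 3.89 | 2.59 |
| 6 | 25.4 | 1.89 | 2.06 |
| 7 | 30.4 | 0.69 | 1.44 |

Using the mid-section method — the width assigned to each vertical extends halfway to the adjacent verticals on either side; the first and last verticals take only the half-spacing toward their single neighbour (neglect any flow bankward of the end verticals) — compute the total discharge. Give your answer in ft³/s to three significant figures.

197 ft³/s

w_1 = (4.7 − 0.0)/2 = 2.35 ft; q_1 = 1.59 × 0.97 × 2.35 = 3.624 ft³/s
w_2 = (7.4 − 0.0)/2 = 3.7 ft; q_2 = 2.02 × 1.96 × 3.7 = 14.65 ft³/s
w_3 = (14.5 − 4.7)/2 = 4.9 ft; q_3 = 2.28 × 2.65 × 4.9 = 29.61 ft³/s
w_4 = (18.4 − 7.4)/2 = 5.5 ft; q_4 = 3.00 × 4.15 × 5.5 = 68.48 ft³/s
w_5 = (25.4 − 14.5)/2 = 5.45 ft; q_5 = 2.59 × 3.89 × 5.45 = 54.91 ft³/s
w_6 = (30.4 − 18.4)/2 = 6 ft; q_6 = 2.06 × 1.89 × 6 = 23.36 ft³/s
w_7 = (30.4 − 25.4)/2 = 2.5 ft; q_7 = 1.44 × 0.69 × 2.5 = 2.484 ft³/s
Q = Σ qᵢ = 197.1 ft³/s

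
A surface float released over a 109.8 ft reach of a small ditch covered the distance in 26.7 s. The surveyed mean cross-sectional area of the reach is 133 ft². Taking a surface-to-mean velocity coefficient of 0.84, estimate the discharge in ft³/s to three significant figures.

459 ft³/s

v_surface = L / t̄ = 109.8 / 26.7 = 4.112 ft/s
v_mean = 0.84 × 4.112 = 3.454 ft/s
Q = A × v_mean = 133 × 3.454 = 459.4 ft³/s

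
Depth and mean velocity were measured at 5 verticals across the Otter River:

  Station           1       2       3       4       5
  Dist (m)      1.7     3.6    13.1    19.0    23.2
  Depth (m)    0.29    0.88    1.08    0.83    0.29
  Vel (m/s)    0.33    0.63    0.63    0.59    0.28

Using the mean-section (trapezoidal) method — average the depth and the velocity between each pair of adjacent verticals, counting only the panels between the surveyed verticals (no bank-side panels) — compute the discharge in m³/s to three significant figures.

Panel 1-2: Δb = 1.9 m, d̄ = (0.29+0.88)/2 = 0.585, v̄ = (0.33+0.63)/2 = 0.48 → q = 1.9×0.585×0.48 = 0.5335 m³/s
Panel 2-3: Δb = 9.5 m, d̄ = (0.88+1.08)/2 = 0.98, v̄ = (0.63+0.63)/2 = 0.63 → q = 9.5×0.98×0.63 = 5.865 m³/s
Panel 3-4: Δb = 5.9 m, d̄ = (1.08+0.83)/2 = 0.955, v̄ = (0.63+0.59)/2 = 0.61 → q = 5.9×0.955×0.61 = 3.437 m³/s
Panel 4-5: Δb = 4.2 m, d̄ = (0.83+0.29)/2 = 0.56, v̄ = (0.59+0.28)/2 = 0.435 → q = 4.2×0.56×0.435 = 1.023 m³/s
Q = Σ q = 10.86 m³/s

10.9 m³/s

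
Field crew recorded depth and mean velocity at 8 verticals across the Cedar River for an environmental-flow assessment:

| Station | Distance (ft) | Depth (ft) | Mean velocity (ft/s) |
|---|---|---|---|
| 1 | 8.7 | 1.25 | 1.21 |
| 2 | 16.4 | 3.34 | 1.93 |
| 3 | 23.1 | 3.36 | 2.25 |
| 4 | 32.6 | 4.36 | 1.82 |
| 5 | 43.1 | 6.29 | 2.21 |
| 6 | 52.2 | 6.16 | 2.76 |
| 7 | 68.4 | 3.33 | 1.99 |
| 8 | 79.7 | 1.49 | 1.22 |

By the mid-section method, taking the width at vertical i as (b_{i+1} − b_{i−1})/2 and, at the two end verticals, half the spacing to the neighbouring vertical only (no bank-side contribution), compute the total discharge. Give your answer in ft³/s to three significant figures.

646 ft³/s

w_1 = (16.4 − 8.7)/2 = 3.85 ft; q_1 = 1.21 × 1.25 × 3.85 = 5.823 ft³/s
w_2 = (23.1 − 8.7)/2 = 7.2 ft; q_2 = 1.93 × 3.34 × 7.2 = 46.41 ft³/s
w_3 = (32.6 − 16.4)/2 = 8.1 ft; q_3 = 2.25 × 3.36 × 8.1 = 61.24 ft³/s
w_4 = (43.1 − 23.1)/2 = 10 ft; q_4 = 1.82 × 4.36 × 10 = 79.35 ft³/s
w_5 = (52.2 − 32.6)/2 = 9.8 ft; q_5 = 2.21 × 6.29 × 9.8 = 136.2 ft³/s
w_6 = (68.4 − 43.1)/2 = 12.65 ft; q_6 = 2.76 × 6.16 × 12.65 = 215.1 ft³/s
w_7 = (79.7 − 52.2)/2 = 13.75 ft; q_7 = 1.99 × 3.33 × 13.75 = 91.12 ft³/s
w_8 = (79.7 − 68.4)/2 = 5.65 ft; q_8 = 1.22 × 1.49 × 5.65 = 10.27 ft³/s
Q = Σ qᵢ = 645.5 ft³/s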